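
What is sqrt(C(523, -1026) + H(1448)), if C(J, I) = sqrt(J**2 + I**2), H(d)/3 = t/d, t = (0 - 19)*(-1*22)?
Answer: sqrt(113487 + 131044*sqrt(1326205))/362 ≈ 33.948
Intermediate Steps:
t = 418 (t = -19*(-22) = 418)
H(d) = 1254/d (H(d) = 3*(418/d) = 1254/d)
C(J, I) = sqrt(I**2 + J**2)
sqrt(C(523, -1026) + H(1448)) = sqrt(sqrt((-1026)**2 + 523**2) + 1254/1448) = sqrt(sqrt(1052676 + 273529) + 1254*(1/1448)) = sqrt(sqrt(1326205) + 627/724) = sqrt(627/724 + sqrt(1326205))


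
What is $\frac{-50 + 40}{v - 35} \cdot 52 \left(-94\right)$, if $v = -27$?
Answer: $- \frac{24440}{31} \approx -788.39$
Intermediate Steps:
$\frac{-50 + 40}{v - 35} \cdot 52 \left(-94\right) = \frac{-50 + 40}{-27 - 35} \cdot 52 \left(-94\right) = - \frac{10}{-62} \cdot 52 \left(-94\right) = \left(-10\right) \left(- \frac{1}{62}\right) 52 \left(-94\right) = \frac{5}{31} \cdot 52 \left(-94\right) = \frac{260}{31} \left(-94\right) = - \frac{24440}{31}$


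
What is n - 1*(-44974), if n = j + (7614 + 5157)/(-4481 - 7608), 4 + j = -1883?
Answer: 47351452/1099 ≈ 43086.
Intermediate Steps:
j = -1887 (j = -4 - 1883 = -1887)
n = -2074974/1099 (n = -1887 + (7614 + 5157)/(-4481 - 7608) = -1887 + 12771/(-12089) = -1887 + 12771*(-1/12089) = -1887 - 1161/1099 = -2074974/1099 ≈ -1888.1)
n - 1*(-44974) = -2074974/1099 - 1*(-44974) = -2074974/1099 + 44974 = 47351452/1099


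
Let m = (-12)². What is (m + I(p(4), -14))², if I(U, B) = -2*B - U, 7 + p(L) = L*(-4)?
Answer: 38025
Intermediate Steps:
p(L) = -7 - 4*L (p(L) = -7 + L*(-4) = -7 - 4*L)
I(U, B) = -U - 2*B
m = 144
(m + I(p(4), -14))² = (144 + (-(-7 - 4*4) - 2*(-14)))² = (144 + (-(-7 - 16) + 28))² = (144 + (-1*(-23) + 28))² = (144 + (23 + 28))² = (144 + 51)² = 195² = 38025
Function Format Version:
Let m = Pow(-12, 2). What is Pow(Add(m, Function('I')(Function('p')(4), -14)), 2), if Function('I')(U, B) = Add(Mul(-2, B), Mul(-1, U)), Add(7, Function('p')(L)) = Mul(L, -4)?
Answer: 38025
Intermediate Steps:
Function('p')(L) = Add(-7, Mul(-4, L)) (Function('p')(L) = Add(-7, Mul(L, -4)) = Add(-7, Mul(-4, L)))
Function('I')(U, B) = Add(Mul(-1, U), Mul(-2, B))
m = 144
Pow(Add(m, Function('I')(Function('p')(4), -14)), 2) = Pow(Add(144, Add(Mul(-1, Add(-7, Mul(-4, 4))), Mul(-2, -14))), 2) = Pow(Add(144, Add(Mul(-1, Add(-7, -16)), 28)), 2) = Pow(Add(144, Add(Mul(-1, -23), 28)), 2) = Pow(Add(144, Add(23, 28)), 2) = Pow(Add(144, 51), 2) = Pow(195, 2) = 38025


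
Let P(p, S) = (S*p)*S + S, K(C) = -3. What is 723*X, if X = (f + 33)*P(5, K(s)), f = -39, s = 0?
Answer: -182196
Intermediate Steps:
P(p, S) = S + p*S² (P(p, S) = p*S² + S = S + p*S²)
X = -252 (X = (-39 + 33)*(-3*(1 - 3*5)) = -(-18)*(1 - 15) = -(-18)*(-14) = -6*42 = -252)
723*X = 723*(-252) = -182196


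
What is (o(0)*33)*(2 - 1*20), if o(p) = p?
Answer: 0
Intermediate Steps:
(o(0)*33)*(2 - 1*20) = (0*33)*(2 - 1*20) = 0*(2 - 20) = 0*(-18) = 0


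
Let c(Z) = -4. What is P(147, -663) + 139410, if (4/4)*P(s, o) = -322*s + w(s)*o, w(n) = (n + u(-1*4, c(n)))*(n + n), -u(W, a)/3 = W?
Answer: -30900522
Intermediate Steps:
u(W, a) = -3*W
w(n) = 2*n*(12 + n) (w(n) = (n - (-3)*4)*(n + n) = (n - 3*(-4))*(2*n) = (n + 12)*(2*n) = (12 + n)*(2*n) = 2*n*(12 + n))
P(s, o) = -322*s + 2*o*s*(12 + s) (P(s, o) = -322*s + (2*s*(12 + s))*o = -322*s + 2*o*s*(12 + s))
P(147, -663) + 139410 = 2*147*(-161 - 663*(12 + 147)) + 139410 = 2*147*(-161 - 663*159) + 139410 = 2*147*(-161 - 105417) + 139410 = 2*147*(-105578) + 139410 = -31039932 + 139410 = -30900522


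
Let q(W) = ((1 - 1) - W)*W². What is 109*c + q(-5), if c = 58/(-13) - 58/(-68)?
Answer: -118605/442 ≈ -268.34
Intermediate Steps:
q(W) = -W³ (q(W) = (0 - W)*W² = (-W)*W² = -W³)
c = -1595/442 (c = 58*(-1/13) - 58*(-1/68) = -58/13 + 29/34 = -1595/442 ≈ -3.6086)
109*c + q(-5) = 109*(-1595/442) - 1*(-5)³ = -173855/442 - 1*(-125) = -173855/442 + 125 = -118605/442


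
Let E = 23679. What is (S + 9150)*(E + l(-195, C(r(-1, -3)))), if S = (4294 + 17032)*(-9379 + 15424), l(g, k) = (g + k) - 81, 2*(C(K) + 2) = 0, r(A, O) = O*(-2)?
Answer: 3016969712820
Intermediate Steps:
r(A, O) = -2*O
C(K) = -2 (C(K) = -2 + (1/2)*0 = -2 + 0 = -2)
l(g, k) = -81 + g + k
S = 128915670 (S = 21326*6045 = 128915670)
(S + 9150)*(E + l(-195, C(r(-1, -3)))) = (128915670 + 9150)*(23679 + (-81 - 195 - 2)) = 128924820*(23679 - 278) = 128924820*23401 = 3016969712820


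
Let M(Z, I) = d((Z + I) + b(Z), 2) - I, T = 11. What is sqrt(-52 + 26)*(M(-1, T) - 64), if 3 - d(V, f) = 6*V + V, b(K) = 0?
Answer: -142*I*sqrt(26) ≈ -724.06*I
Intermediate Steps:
d(V, f) = 3 - 7*V (d(V, f) = 3 - (6*V + V) = 3 - 7*V)
M(Z, I) = 3 - 8*I - 7*Z (M(Z, I) = (3 - 7*((Z + I) + 0)) - I = (3 - 7*((I + Z) + 0)) - I = (3 - 7*(I + Z)) - I = (3 + (-7*I - 7*Z)) - I = (3 - 7*I - 7*Z) - I = 3 - 8*I - 7*Z)
sqrt(-52 + 26)*(M(-1, T) - 64) = sqrt(-52 + 26)*((3 - 8*11 - 7*(-1)) - 64) = sqrt(-26)*((3 - 88 + 7) - 64) = (I*sqrt(26))*(-78 - 64) = (I*sqrt(26))*(-142) = -142*I*sqrt(26)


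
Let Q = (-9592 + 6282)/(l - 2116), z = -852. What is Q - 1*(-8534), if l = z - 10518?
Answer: 57546417/6743 ≈ 8534.3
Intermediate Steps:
l = -11370 (l = -852 - 10518 = -11370)
Q = 1655/6743 (Q = (-9592 + 6282)/(-11370 - 2116) = -3310/(-13486) = -3310*(-1/13486) = 1655/6743 ≈ 0.24544)
Q - 1*(-8534) = 1655/6743 - 1*(-8534) = 1655/6743 + 8534 = 57546417/6743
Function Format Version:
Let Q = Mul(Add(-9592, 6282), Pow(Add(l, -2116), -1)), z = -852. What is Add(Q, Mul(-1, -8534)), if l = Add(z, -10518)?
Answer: Rational(57546417, 6743) ≈ 8534.3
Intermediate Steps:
l = -11370 (l = Add(-852, -10518) = -11370)
Q = Rational(1655, 6743) (Q = Mul(Add(-9592, 6282), Pow(Add(-11370, -2116), -1)) = Mul(-3310, Pow(-13486, -1)) = Mul(-3310, Rational(-1, 13486)) = Rational(1655, 6743) ≈ 0.24544)
Add(Q, Mul(-1, -8534)) = Add(Rational(1655, 6743), Mul(-1, -8534)) = Add(Rational(1655, 6743), 8534) = Rational(57546417, 6743)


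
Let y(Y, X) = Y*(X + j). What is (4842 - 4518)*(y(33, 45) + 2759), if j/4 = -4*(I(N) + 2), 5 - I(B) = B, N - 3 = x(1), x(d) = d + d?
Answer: 1032912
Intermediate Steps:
x(d) = 2*d
N = 5 (N = 3 + 2*1 = 3 + 2 = 5)
I(B) = 5 - B
j = -32 (j = 4*(-4*((5 - 1*5) + 2)) = 4*(-4*((5 - 5) + 2)) = 4*(-4*(0 + 2)) = 4*(-4*2) = 4*(-8) = -32)
y(Y, X) = Y*(-32 + X) (y(Y, X) = Y*(X - 32) = Y*(-32 + X))
(4842 - 4518)*(y(33, 45) + 2759) = (4842 - 4518)*(33*(-32 + 45) + 2759) = 324*(33*13 + 2759) = 324*(429 + 2759) = 324*3188 = 1032912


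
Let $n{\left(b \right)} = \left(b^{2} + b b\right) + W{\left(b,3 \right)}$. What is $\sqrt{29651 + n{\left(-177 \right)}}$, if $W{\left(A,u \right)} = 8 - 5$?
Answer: $2 \sqrt{23078} \approx 303.83$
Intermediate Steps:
$W{\left(A,u \right)} = 3$
$n{\left(b \right)} = 3 + 2 b^{2}$ ($n{\left(b \right)} = \left(b^{2} + b b\right) + 3 = \left(b^{2} + b^{2}\right) + 3 = 2 b^{2} + 3 = 3 + 2 b^{2}$)
$\sqrt{29651 + n{\left(-177 \right)}} = \sqrt{29651 + \left(3 + 2 \left(-177\right)^{2}\right)} = \sqrt{29651 + \left(3 + 2 \cdot 31329\right)} = \sqrt{29651 + \left(3 + 62658\right)} = \sqrt{29651 + 62661} = \sqrt{92312} = 2 \sqrt{23078}$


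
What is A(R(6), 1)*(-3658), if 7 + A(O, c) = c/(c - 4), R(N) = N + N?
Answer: 80476/3 ≈ 26825.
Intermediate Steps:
R(N) = 2*N
A(O, c) = -7 + c/(-4 + c) (A(O, c) = -7 + c/(c - 4) = -7 + c/(-4 + c))
A(R(6), 1)*(-3658) = (2*(14 - 3*1)/(-4 + 1))*(-3658) = (2*(14 - 3)/(-3))*(-3658) = (2*(-⅓)*11)*(-3658) = -22/3*(-3658) = 80476/3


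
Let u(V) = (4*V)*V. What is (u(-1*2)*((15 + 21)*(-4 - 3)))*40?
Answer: -161280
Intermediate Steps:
u(V) = 4*V**2
(u(-1*2)*((15 + 21)*(-4 - 3)))*40 = ((4*(-1*2)**2)*((15 + 21)*(-4 - 3)))*40 = ((4*(-2)**2)*(36*(-7)))*40 = ((4*4)*(-252))*40 = (16*(-252))*40 = -4032*40 = -161280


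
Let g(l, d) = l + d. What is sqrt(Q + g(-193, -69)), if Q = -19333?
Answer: I*sqrt(19595) ≈ 139.98*I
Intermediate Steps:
g(l, d) = d + l
sqrt(Q + g(-193, -69)) = sqrt(-19333 + (-69 - 193)) = sqrt(-19333 - 262) = sqrt(-19595) = I*sqrt(19595)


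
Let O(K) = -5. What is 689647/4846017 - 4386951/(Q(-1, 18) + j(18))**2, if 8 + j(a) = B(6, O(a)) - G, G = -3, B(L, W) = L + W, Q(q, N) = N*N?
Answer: -21188619271367/496232140800 ≈ -42.699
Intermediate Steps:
Q(q, N) = N**2
j(a) = -4 (j(a) = -8 + ((6 - 5) - 1*(-3)) = -8 + (1 + 3) = -8 + 4 = -4)
689647/4846017 - 4386951/(Q(-1, 18) + j(18))**2 = 689647/4846017 - 4386951/(18**2 - 4)**2 = 689647*(1/4846017) - 4386951/(324 - 4)**2 = 689647/4846017 - 4386951/(320**2) = 689647/4846017 - 4386951/102400 = -21188619271367/496232140800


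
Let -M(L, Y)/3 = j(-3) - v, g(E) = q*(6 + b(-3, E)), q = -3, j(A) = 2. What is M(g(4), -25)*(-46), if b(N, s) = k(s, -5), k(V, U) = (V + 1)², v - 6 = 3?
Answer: -966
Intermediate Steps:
v = 9 (v = 6 + 3 = 9)
k(V, U) = (1 + V)²
b(N, s) = (1 + s)²
g(E) = -18 - 3*(1 + E)² (g(E) = -3*(6 + (1 + E)²) = -18 - 3*(1 + E)²)
M(L, Y) = 21 (M(L, Y) = -3*(2 - 1*9) = -3*(2 - 9) = -3*(-7) = 21)
M(g(4), -25)*(-46) = 21*(-46) = -966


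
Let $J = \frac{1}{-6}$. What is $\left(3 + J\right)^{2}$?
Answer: $\frac{289}{36} \approx 8.0278$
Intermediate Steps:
$J = - \frac{1}{6} \approx -0.16667$
$\left(3 + J\right)^{2} = \left(3 - \frac{1}{6}\right)^{2} = \left(\frac{17}{6}\right)^{2} = \frac{289}{36}$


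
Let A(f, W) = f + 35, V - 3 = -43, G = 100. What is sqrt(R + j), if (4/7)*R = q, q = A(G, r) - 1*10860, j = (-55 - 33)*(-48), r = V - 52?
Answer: I*sqrt(58179)/2 ≈ 120.6*I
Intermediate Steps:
V = -40 (V = 3 - 43 = -40)
r = -92 (r = -40 - 52 = -92)
A(f, W) = 35 + f
j = 4224 (j = -88*(-48) = 4224)
q = -10725 (q = (35 + 100) - 1*10860 = 135 - 10860 = -10725)
R = -75075/4 (R = (7/4)*(-10725) = -75075/4 ≈ -18769.)
sqrt(R + j) = sqrt(-75075/4 + 4224) = sqrt(-58179/4) = I*sqrt(58179)/2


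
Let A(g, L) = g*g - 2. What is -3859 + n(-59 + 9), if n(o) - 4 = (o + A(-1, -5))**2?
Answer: -1254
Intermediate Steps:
A(g, L) = -2 + g**2 (A(g, L) = g**2 - 2 = -2 + g**2)
n(o) = 4 + (-1 + o)**2 (n(o) = 4 + (o + (-2 + (-1)**2))**2 = 4 + (o + (-2 + 1))**2 = 4 + (o - 1)**2 = 4 + (-1 + o)**2)
-3859 + n(-59 + 9) = -3859 + (4 + (-1 + (-59 + 9))**2) = -3859 + (4 + (-1 - 50)**2) = -3859 + (4 + (-51)**2) = -3859 + (4 + 2601) = -3859 + 2605 = -1254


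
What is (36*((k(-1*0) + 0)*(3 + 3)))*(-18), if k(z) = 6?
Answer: -23328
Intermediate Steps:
(36*((k(-1*0) + 0)*(3 + 3)))*(-18) = (36*((6 + 0)*(3 + 3)))*(-18) = (36*(6*6))*(-18) = (36*36)*(-18) = 1296*(-18) = -23328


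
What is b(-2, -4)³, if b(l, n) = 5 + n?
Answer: 1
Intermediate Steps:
b(-2, -4)³ = (5 - 4)³ = 1³ = 1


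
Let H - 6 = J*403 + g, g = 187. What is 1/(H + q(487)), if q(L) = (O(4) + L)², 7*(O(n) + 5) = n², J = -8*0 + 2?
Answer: 49/11541051 ≈ 4.2457e-6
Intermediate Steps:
J = 2 (J = 0 + 2 = 2)
O(n) = -5 + n²/7
q(L) = (-19/7 + L)² (q(L) = ((-5 + (⅐)*4²) + L)² = ((-5 + (⅐)*16) + L)² = ((-5 + 16/7) + L)² = (-19/7 + L)²)
H = 999 (H = 6 + (2*403 + 187) = 6 + (806 + 187) = 6 + 993 = 999)
1/(H + q(487)) = 1/(999 + (-19 + 7*487)²/49) = 1/(999 + (-19 + 3409)²/49) = 1/(999 + (1/49)*3390²) = 1/(999 + (1/49)*11492100) = 1/(999 + 11492100/49) = 1/(11541051/49) = 49/11541051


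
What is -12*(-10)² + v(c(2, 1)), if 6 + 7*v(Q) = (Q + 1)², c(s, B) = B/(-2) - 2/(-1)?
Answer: -33599/28 ≈ -1200.0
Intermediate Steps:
c(s, B) = 2 - B/2 (c(s, B) = B*(-½) - 2*(-1) = -B/2 + 2 = 2 - B/2)
v(Q) = -6/7 + (1 + Q)²/7 (v(Q) = -6/7 + (Q + 1)²/7 = -6/7 + (1 + Q)²/7)
-12*(-10)² + v(c(2, 1)) = -12*(-10)² + (-6/7 + (1 + (2 - ½*1))²/7) = -12*100 + (-6/7 + (1 + (2 - ½))²/7) = -1200 + (-6/7 + (1 + 3/2)²/7) = -1200 + (-6/7 + (5/2)²/7) = -1200 + (-6/7 + (⅐)*(25/4)) = -1200 + (-6/7 + 25/28) = -1200 + 1/28 = -33599/28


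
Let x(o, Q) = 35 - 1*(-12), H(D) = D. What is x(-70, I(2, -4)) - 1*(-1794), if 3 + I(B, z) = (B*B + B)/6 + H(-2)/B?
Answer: 1841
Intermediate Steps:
I(B, z) = -3 - 2/B + B/6 + B²/6 (I(B, z) = -3 + ((B*B + B)/6 - 2/B) = -3 + ((B² + B)*(⅙) - 2/B) = -3 + ((B + B²)*(⅙) - 2/B) = -3 + ((B/6 + B²/6) - 2/B) = -3 + (-2/B + B/6 + B²/6) = -3 - 2/B + B/6 + B²/6)
x(o, Q) = 47 (x(o, Q) = 35 + 12 = 47)
x(-70, I(2, -4)) - 1*(-1794) = 47 - 1*(-1794) = 47 + 1794 = 1841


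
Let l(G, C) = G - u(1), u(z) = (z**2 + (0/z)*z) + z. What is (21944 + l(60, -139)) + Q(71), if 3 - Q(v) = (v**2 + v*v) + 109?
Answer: 11814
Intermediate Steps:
u(z) = z + z**2 (u(z) = (z**2 + 0*z) + z = (z**2 + 0) + z = z**2 + z = z + z**2)
Q(v) = -106 - 2*v**2 (Q(v) = 3 - ((v**2 + v*v) + 109) = 3 - ((v**2 + v**2) + 109) = 3 - (2*v**2 + 109) = 3 - (109 + 2*v**2) = 3 + (-109 - 2*v**2) = -106 - 2*v**2)
l(G, C) = -2 + G (l(G, C) = G - (1 + 1) = G - 2 = -2 + G)
(21944 + l(60, -139)) + Q(71) = (21944 + (-2 + 60)) + (-106 - 2*71**2) = (21944 + 58) + (-106 - 2*5041) = 22002 + (-106 - 10082) = 22002 - 10188 = 11814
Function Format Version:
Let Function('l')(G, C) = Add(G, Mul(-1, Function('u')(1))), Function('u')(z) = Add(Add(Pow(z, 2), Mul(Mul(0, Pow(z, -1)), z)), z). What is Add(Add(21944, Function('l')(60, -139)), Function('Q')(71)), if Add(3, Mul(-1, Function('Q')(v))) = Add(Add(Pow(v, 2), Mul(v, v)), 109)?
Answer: 11814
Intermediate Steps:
Function('u')(z) = Add(z, Pow(z, 2)) (Function('u')(z) = Add(Add(Pow(z, 2), Mul(0, z)), z) = Add(Add(Pow(z, 2), 0), z) = Add(Pow(z, 2), z) = Add(z, Pow(z, 2)))
Function('Q')(v) = Add(-106, Mul(-2, Pow(v, 2))) (Function('Q')(v) = Add(3, Mul(-1, Add(Add(Pow(v, 2), Mul(v, v)), 109))) = Add(3, Mul(-1, Add(Add(Pow(v, 2), Pow(v, 2)), 109))) = Add(3, Mul(-1, Add(Mul(2, Pow(v, 2)), 109))) = Add(3, Mul(-1, Add(109, Mul(2, Pow(v, 2))))) = Add(3, Add(-109, Mul(-2, Pow(v, 2)))) = Add(-106, Mul(-2, Pow(v, 2))))
Function('l')(G, C) = Add(-2, G) (Function('l')(G, C) = Add(G, Mul(-1, Mul(1, Add(1, 1)))) = Add(G, Mul(-1, Mul(1, 2))) = Add(G, Mul(-1, 2)) = Add(G, -2) = Add(-2, G))
Add(Add(21944, Function('l')(60, -139)), Function('Q')(71)) = Add(Add(21944, Add(-2, 60)), Add(-106, Mul(-2, Pow(71, 2)))) = Add(Add(21944, 58), Add(-106, Mul(-2, 5041))) = Add(22002, Add(-106, -10082)) = Add(22002, -10188) = 11814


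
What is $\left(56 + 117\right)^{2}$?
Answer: $29929$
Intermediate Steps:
$\left(56 + 117\right)^{2} = 173^{2} = 29929$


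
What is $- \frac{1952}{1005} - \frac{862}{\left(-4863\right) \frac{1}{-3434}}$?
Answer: $- \frac{331600124}{543035} \approx -610.64$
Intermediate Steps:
$- \frac{1952}{1005} - \frac{862}{\left(-4863\right) \frac{1}{-3434}} = \left(-1952\right) \frac{1}{1005} - \frac{862}{\left(-4863\right) \left(- \frac{1}{3434}\right)} = - \frac{1952}{1005} - \frac{862}{\frac{4863}{3434}} = - \frac{1952}{1005} - \frac{2960108}{4863} = - \frac{331600124}{543035}$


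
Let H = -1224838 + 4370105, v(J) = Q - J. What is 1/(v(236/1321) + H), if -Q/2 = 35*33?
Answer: 1321/4151845961 ≈ 3.1817e-7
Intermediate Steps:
Q = -2310 (Q = -70*33 = -2*1155 = -2310)
v(J) = -2310 - J
H = 3145267
1/(v(236/1321) + H) = 1/((-2310 - 236/1321) + 3145267) = 1/(-3051746/1321 + 3145267) = 1/(4151845961/1321) = 1321/4151845961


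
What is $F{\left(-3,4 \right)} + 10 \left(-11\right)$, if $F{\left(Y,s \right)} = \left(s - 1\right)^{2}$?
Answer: $-101$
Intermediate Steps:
$F{\left(Y,s \right)} = \left(-1 + s\right)^{2}$
$F{\left(-3,4 \right)} + 10 \left(-11\right) = \left(-1 + 4\right)^{2} + 10 \left(-11\right) = 3^{2} - 110 = 9 - 110 = -101$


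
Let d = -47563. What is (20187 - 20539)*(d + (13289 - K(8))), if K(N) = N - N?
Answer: 12064448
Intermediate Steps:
K(N) = 0
(20187 - 20539)*(d + (13289 - K(8))) = (20187 - 20539)*(-47563 + (13289 - 1*0)) = -352*(-47563 + (13289 + 0)) = -352*(-47563 + 13289) = -352*(-34274) = 12064448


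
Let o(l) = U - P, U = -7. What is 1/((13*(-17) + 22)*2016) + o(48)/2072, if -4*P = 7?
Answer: -2353/927738 ≈ -0.0025363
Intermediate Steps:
P = -7/4 (P = -¼*7 = -7/4 ≈ -1.7500)
o(l) = -21/4 (o(l) = -7 - 1*(-7/4) = -7 + 7/4 = -21/4)
1/((13*(-17) + 22)*2016) + o(48)/2072 = 1/((13*(-17) + 22)*2016) - 21/4/2072 = (1/2016)/(-221 + 22) - 21/4*1/2072 = (1/2016)/(-199) - 3/1184 = -1/199*1/2016 - 3/1184 = -1/401184 - 3/1184 = -2353/927738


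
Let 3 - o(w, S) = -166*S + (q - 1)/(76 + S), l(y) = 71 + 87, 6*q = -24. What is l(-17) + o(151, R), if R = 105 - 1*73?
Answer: 591089/108 ≈ 5473.0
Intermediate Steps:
q = -4 (q = (1/6)*(-24) = -4)
R = 32 (R = 105 - 73 = 32)
l(y) = 158
o(w, S) = 3 + 5/(76 + S) + 166*S (o(w, S) = 3 - (-166*S + (-4 - 1)/(76 + S)) = 3 - (-166*S - 5/(76 + S)) = 3 + (5/(76 + S) + 166*S) = 3 + 5/(76 + S) + 166*S)
l(-17) + o(151, R) = 158 + (233 + 166*32**2 + 12619*32)/(76 + 32) = 158 + (233 + 166*1024 + 403808)/108 = 158 + (233 + 169984 + 403808)/108 = 158 + (1/108)*574025 = 158 + 574025/108 = 591089/108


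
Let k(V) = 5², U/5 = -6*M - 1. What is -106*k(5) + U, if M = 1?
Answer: -2685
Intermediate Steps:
U = -35 (U = 5*(-6*1 - 1) = 5*(-6 - 1) = 5*(-7) = -35)
k(V) = 25
-106*k(5) + U = -106*25 - 35 = -2650 - 35 = -2685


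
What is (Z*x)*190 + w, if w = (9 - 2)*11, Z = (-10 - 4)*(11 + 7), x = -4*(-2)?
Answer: -382963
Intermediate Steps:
x = 8
Z = -252 (Z = -14*18 = -252)
w = 77 (w = 7*11 = 77)
(Z*x)*190 + w = -252*8*190 + 77 = -2016*190 + 77 = -383040 + 77 = -382963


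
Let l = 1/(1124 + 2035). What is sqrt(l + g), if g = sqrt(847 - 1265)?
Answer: sqrt(39 + 123201*I*sqrt(418))/351 ≈ 3.1973 + 3.1972*I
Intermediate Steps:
g = I*sqrt(418) (g = sqrt(-418) = I*sqrt(418) ≈ 20.445*I)
l = 1/3159 ≈ 0.00031656
sqrt(l + g) = sqrt(1/3159 + I*sqrt(418))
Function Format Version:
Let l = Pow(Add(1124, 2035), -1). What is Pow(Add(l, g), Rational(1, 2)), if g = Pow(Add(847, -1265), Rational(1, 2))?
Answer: Mul(Rational(1, 351), Pow(Add(39, Mul(123201, I, Pow(418, Rational(1, 2)))), Rational(1, 2))) ≈ Add(3.1973, Mul(3.1972, I))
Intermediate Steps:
g = Mul(I, Pow(418, Rational(1, 2))) (g = Pow(-418, Rational(1, 2)) = Mul(I, Pow(418, Rational(1, 2))) ≈ Mul(20.445, I))
l = Rational(1, 3159) (l = Pow(3159, -1) = Rational(1, 3159) ≈ 0.00031656)
Pow(Add(l, g), Rational(1, 2)) = Pow(Add(Rational(1, 3159), Mul(I, Pow(418, Rational(1, 2)))), Rational(1, 2))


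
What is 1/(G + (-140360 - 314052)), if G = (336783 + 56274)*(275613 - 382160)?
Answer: -1/41879498591 ≈ -2.3878e-11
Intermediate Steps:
G = -41879044179 (G = 393057*(-106547) = -41879044179)
1/(G + (-140360 - 314052)) = 1/(-41879044179 + (-140360 - 314052)) = 1/(-41879044179 - 454412) = 1/(-41879498591) = -1/41879498591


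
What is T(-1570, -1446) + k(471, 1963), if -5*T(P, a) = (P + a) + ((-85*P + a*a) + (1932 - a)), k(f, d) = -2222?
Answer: -2235838/5 ≈ -4.4717e+5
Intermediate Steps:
T(P, a) = -1932/5 - a**2/5 + 84*P/5 (T(P, a) = -((P + a) + ((-85*P + a*a) + (1932 - a)))/5 = -((P + a) + ((-85*P + a**2) + (1932 - a)))/5 = -((P + a) + ((a**2 - 85*P) + (1932 - a)))/5 = -((P + a) + (1932 + a**2 - a - 85*P))/5 = -(1932 + a**2 - 84*P)/5 = -1932/5 - a**2/5 + 84*P/5)
T(-1570, -1446) + k(471, 1963) = (-1932/5 - 1/5*(-1446)**2 + (84/5)*(-1570)) - 2222 = (-1932/5 - 1/5*2090916 - 26376) - 2222 = (-1932/5 - 2090916/5 - 26376) - 2222 = -2224728/5 - 2222 = -2235838/5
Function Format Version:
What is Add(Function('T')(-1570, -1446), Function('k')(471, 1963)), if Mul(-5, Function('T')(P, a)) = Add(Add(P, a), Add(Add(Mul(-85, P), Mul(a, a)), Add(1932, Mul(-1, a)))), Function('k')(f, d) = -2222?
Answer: Rational(-2235838, 5) ≈ -4.4717e+5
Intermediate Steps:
Function('T')(P, a) = Add(Rational(-1932, 5), Mul(Rational(-1, 5), Pow(a, 2)), Mul(Rational(84, 5), P)) (Function('T')(P, a) = Mul(Rational(-1, 5), Add(Add(P, a), Add(Add(Mul(-85, P), Mul(a, a)), Add(1932, Mul(-1, a))))) = Mul(Rational(-1, 5), Add(Add(P, a), Add(Add(Mul(-85, P), Pow(a, 2)), Add(1932, Mul(-1, a))))) = Mul(Rational(-1, 5), Add(Add(P, a), Add(Add(Pow(a, 2), Mul(-85, P)), Add(1932, Mul(-1, a))))) = Mul(Rational(-1, 5), Add(Add(P, a), Add(1932, Pow(a, 2), Mul(-1, a), Mul(-85, P)))) = Mul(Rational(-1, 5), Add(1932, Pow(a, 2), Mul(-84, P))) = Add(Rational(-1932, 5), Mul(Rational(-1, 5), Pow(a, 2)), Mul(Rational(84, 5), P)))
Add(Function('T')(-1570, -1446), Function('k')(471, 1963)) = Add(Add(Rational(-1932, 5), Mul(Rational(-1, 5), Pow(-1446, 2)), Mul(Rational(84, 5), -1570)), -2222) = Add(Add(Rational(-1932, 5), Mul(Rational(-1, 5), 2090916), -26376), -2222) = Add(Add(Rational(-1932, 5), Rational(-2090916, 5), -26376), -2222) = Add(Rational(-2224728, 5), -2222) = Rational(-2235838, 5)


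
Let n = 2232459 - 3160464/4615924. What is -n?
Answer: -2576214479163/1153981 ≈ -2.2325e+6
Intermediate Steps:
n = 2576214479163/1153981 (n = 2232459 - 3160464*1/4615924 = 2232459 - 790116/1153981 = 2576214479163/1153981 ≈ 2.2325e+6)
-n = -1*2576214479163/1153981 = -2576214479163/1153981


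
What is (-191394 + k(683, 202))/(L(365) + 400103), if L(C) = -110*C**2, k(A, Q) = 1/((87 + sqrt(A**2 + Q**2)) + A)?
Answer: 16384665388/1220297565729 + sqrt(507293)/1220297565729 ≈ 0.013427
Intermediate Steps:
k(A, Q) = 1/(87 + A + sqrt(A**2 + Q**2))
(-191394 + k(683, 202))/(L(365) + 400103) = (-191394 + 1/(87 + 683 + sqrt(683**2 + 202**2)))/(-110*365**2 + 400103) = (-191394 + 1/(87 + 683 + sqrt(466489 + 40804)))/(-110*133225 + 400103) = (-191394 + 1/(87 + 683 + sqrt(507293)))/(-14654750 + 400103) = (-191394 + 1/(770 + sqrt(507293)))/(-14254647) = (-191394 + 1/(770 + sqrt(507293)))*(-1/14254647) = 63798/4751549 - 1/(14254647*(770 + sqrt(507293)))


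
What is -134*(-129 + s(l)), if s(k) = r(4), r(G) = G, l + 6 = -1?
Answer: 16750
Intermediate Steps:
l = -7 (l = -6 - 1 = -7)
s(k) = 4
-134*(-129 + s(l)) = -134*(-129 + 4) = -134*(-125) = 16750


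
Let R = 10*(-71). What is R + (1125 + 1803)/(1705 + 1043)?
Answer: -162346/229 ≈ -708.93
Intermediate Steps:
R = -710
R + (1125 + 1803)/(1705 + 1043) = -710 + (1125 + 1803)/(1705 + 1043) = -710 + 2928/2748 = -710 + 2928*(1/2748) = -710 + 244/229 = -162346/229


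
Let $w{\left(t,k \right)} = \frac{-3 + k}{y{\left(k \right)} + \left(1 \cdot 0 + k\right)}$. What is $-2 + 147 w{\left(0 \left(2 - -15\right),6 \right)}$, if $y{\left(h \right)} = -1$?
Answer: $\frac{431}{5} \approx 86.2$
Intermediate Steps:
$w{\left(t,k \right)} = \frac{-3 + k}{-1 + k}$ ($w{\left(t,k \right)} = \frac{-3 + k}{-1 + \left(1 \cdot 0 + k\right)} = \frac{-3 + k}{-1 + \left(0 + k\right)} = \frac{-3 + k}{-1 + k}$)
$-2 + 147 w{\left(0 \left(2 - -15\right),6 \right)} = -2 + 147 \frac{-3 + 6}{-1 + 6} = -2 + 147 \cdot \frac{1}{5} \cdot 3 = -2 + 147 \cdot \frac{3}{5} = -2 + \frac{441}{5} = \frac{431}{5}$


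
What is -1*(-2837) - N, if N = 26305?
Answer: -23468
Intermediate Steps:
-1*(-2837) - N = -1*(-2837) - 1*26305 = 2837 - 26305 = -23468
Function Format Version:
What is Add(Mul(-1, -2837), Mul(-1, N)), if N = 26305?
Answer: -23468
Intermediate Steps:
Add(Mul(-1, -2837), Mul(-1, N)) = Add(Mul(-1, -2837), Mul(-1, 26305)) = Add(2837, -26305) = -23468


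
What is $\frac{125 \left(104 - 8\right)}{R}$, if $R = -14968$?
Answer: $- \frac{1500}{1871} \approx -0.80171$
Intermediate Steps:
$\frac{125 \left(104 - 8\right)}{R} = \frac{125 \left(104 - 8\right)}{-14968} = 125 \cdot 96 \left(- \frac{1}{14968}\right) = 12000 \left(- \frac{1}{14968}\right) = - \frac{1500}{1871}$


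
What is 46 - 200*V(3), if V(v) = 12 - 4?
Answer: -1554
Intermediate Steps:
V(v) = 8
46 - 200*V(3) = 46 - 200*8 = 46 - 1600 = -1554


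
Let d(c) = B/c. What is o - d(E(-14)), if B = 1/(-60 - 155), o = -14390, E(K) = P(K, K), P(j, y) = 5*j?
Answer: -216569501/15050 ≈ -14390.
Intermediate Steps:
E(K) = 5*K
B = -1/215 (B = 1/(-215) = -1/215 ≈ -0.0046512)
d(c) = -1/(215*c)
o - d(E(-14)) = -14390 - (-1)/(215*(5*(-14))) = -14390 - (-1)/(215*(-70)) = -14390 - (-1)*(-1)/(215*70) = -14390 - 1*1/15050 = -14390 - 1/15050 = -216569501/15050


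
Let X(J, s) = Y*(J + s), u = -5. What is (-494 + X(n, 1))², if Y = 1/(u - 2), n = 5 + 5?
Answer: 12033961/49 ≈ 2.4559e+5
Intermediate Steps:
n = 10
Y = -⅐ (Y = 1/(-5 - 2) = 1/(-7) = -⅐ ≈ -0.14286)
X(J, s) = -J/7 - s/7 (X(J, s) = -(J + s)/7 = -J/7 - s/7)
(-494 + X(n, 1))² = (-494 + (-⅐*10 - ⅐*1))² = (-494 + (-10/7 - ⅐))² = (-494 - 11/7)² = (-3469/7)² = 12033961/49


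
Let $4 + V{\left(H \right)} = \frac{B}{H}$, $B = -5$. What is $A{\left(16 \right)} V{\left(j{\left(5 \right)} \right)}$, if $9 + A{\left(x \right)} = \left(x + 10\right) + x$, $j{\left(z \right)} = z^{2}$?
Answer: $- \frac{693}{5} \approx -138.6$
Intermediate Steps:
$V{\left(H \right)} = -4 - \frac{5}{H}$
$A{\left(x \right)} = 1 + 2 x$ ($A{\left(x \right)} = -9 + \left(\left(x + 10\right) + x\right) = -9 + \left(\left(10 + x\right) + x\right) = -9 + \left(10 + 2 x\right) = 1 + 2 x$)
$A{\left(16 \right)} V{\left(j{\left(5 \right)} \right)} = \left(1 + 2 \cdot 16\right) \left(-4 - \frac{5}{5^{2}}\right) = \left(1 + 32\right) \left(-4 - \frac{5}{25}\right) = 33 \left(-4 - \frac{1}{5}\right) = 33 \left(- \frac{21}{5}\right) = - \frac{693}{5}$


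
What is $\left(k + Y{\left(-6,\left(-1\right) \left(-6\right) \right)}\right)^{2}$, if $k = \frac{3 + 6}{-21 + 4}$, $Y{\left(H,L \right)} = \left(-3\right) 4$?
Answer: $\frac{45369}{289} \approx 156.99$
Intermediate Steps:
$Y{\left(H,L \right)} = -12$
$k = - \frac{9}{17}$ ($k = \frac{9}{-17} = 9 \left(- \frac{1}{17}\right) = - \frac{9}{17} \approx -0.52941$)
$\left(k + Y{\left(-6,\left(-1\right) \left(-6\right) \right)}\right)^{2} = \left(- \frac{9}{17} - 12\right)^{2} = \left(- \frac{213}{17}\right)^{2} = \frac{45369}{289}$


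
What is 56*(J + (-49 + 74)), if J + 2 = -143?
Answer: -6720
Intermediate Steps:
J = -145 (J = -2 - 143 = -145)
56*(J + (-49 + 74)) = 56*(-145 + (-49 + 74)) = 56*(-145 + 25) = 56*(-120) = -6720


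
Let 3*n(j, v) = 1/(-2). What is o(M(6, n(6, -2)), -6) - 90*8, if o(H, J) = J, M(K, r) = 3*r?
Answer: -726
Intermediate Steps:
n(j, v) = -⅙ (n(j, v) = (⅓)/(-2) = (⅓)*(-½) = -⅙)
o(M(6, n(6, -2)), -6) - 90*8 = -6 - 90*8 = -6 - 720 = -726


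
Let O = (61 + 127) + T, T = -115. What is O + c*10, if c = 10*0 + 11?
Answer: 183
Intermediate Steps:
O = 73 (O = (61 + 127) - 115 = 188 - 115 = 73)
c = 11 (c = 0 + 11 = 11)
O + c*10 = 73 + 11*10 = 73 + 110 = 183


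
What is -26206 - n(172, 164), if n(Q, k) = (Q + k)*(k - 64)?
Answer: -59806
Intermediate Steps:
n(Q, k) = (-64 + k)*(Q + k) (n(Q, k) = (Q + k)*(-64 + k) = (-64 + k)*(Q + k))
-26206 - n(172, 164) = -26206 - (164**2 - 64*172 - 64*164 + 172*164) = -26206 - (26896 - 11008 - 10496 + 28208) = -26206 - 1*33600 = -26206 - 33600 = -59806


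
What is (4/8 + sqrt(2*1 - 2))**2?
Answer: 1/4 ≈ 0.25000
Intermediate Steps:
(4/8 + sqrt(2*1 - 2))**2 = (4*(1/8) + sqrt(2 - 2))**2 = (1/2 + sqrt(0))**2 = (1/2 + 0)**2 = (1/2)**2 = 1/4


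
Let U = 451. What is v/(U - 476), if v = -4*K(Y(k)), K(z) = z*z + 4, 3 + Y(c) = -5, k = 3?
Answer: 272/25 ≈ 10.880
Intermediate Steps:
Y(c) = -8 (Y(c) = -3 - 5 = -8)
K(z) = 4 + z² (K(z) = z² + 4 = 4 + z²)
v = -272 (v = -4*(4 + (-8)²) = -4*(4 + 64) = -4*68 = -272)
v/(U - 476) = -272/(451 - 476) = -272/(-25) = -272*(-1/25) = 272/25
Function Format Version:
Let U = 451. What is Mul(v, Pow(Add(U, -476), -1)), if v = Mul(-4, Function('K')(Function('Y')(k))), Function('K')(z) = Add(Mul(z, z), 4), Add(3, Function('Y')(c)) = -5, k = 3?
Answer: Rational(272, 25) ≈ 10.880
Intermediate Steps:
Function('Y')(c) = -8 (Function('Y')(c) = Add(-3, -5) = -8)
Function('K')(z) = Add(4, Pow(z, 2)) (Function('K')(z) = Add(Pow(z, 2), 4) = Add(4, Pow(z, 2)))
v = -272 (v = Mul(-4, Add(4, Pow(-8, 2))) = Mul(-4, Add(4, 64)) = Mul(-4, 68) = -272)
Mul(v, Pow(Add(U, -476), -1)) = Mul(-272, Pow(Add(451, -476), -1)) = Mul(-272, Pow(-25, -1)) = Mul(-272, Rational(-1, 25)) = Rational(272, 25)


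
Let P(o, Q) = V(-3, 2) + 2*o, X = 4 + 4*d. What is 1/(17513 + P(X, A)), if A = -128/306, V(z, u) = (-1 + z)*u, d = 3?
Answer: 1/17537 ≈ 5.7022e-5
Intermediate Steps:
V(z, u) = u*(-1 + z)
X = 16 (X = 4 + 4*3 = 4 + 12 = 16)
A = -64/153 (A = -128*1/306 = -64/153 ≈ -0.41830)
P(o, Q) = -8 + 2*o (P(o, Q) = 2*(-1 - 3) + 2*o = 2*(-4) + 2*o = -8 + 2*o)
1/(17513 + P(X, A)) = 1/(17513 + (-8 + 2*16)) = 1/(17513 + (-8 + 32)) = 1/(17513 + 24) = 1/17537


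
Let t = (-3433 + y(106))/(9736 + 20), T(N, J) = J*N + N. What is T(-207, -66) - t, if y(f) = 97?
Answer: 10939193/813 ≈ 13455.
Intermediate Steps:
T(N, J) = N + J*N
t = -278/813 (t = (-3433 + 97)/(9736 + 20) = -3336/9756 = -3336*1/9756 = -278/813 ≈ -0.34194)
T(-207, -66) - t = -207*(1 - 66) - 1*(-278/813) = -207*(-65) + 278/813 = 13455 + 278/813 = 10939193/813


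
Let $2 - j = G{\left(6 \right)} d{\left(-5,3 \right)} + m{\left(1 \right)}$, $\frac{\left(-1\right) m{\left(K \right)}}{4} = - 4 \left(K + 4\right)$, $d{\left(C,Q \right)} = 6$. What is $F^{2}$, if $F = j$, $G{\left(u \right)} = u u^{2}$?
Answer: $1887876$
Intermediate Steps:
$m{\left(K \right)} = 64 + 16 K$ ($m{\left(K \right)} = - 4 \left(- 4 \left(K + 4\right)\right) = - 4 \left(- 4 \left(4 + K\right)\right) = - 4 \left(-16 - 4 K\right) = 64 + 16 K$)
$G{\left(u \right)} = u^{3}$
$j = -1374$ ($j = 2 - \left(6^{3} \cdot 6 + \left(64 + 16 \cdot 1\right)\right) = 2 - \left(216 \cdot 6 + \left(64 + 16\right)\right) = 2 - \left(1296 + 80\right) = 2 - 1376 = -1374$)
$F = -1374$
$F^{2} = \left(-1374\right)^{2} = 1887876$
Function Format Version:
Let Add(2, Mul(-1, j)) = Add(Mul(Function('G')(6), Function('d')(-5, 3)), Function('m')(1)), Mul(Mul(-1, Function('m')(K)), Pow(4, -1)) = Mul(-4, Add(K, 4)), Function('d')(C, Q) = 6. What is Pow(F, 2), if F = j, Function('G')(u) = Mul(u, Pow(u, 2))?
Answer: 1887876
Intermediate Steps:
Function('m')(K) = Add(64, Mul(16, K)) (Function('m')(K) = Mul(-4, Mul(-4, Add(K, 4))) = Mul(-4, Mul(-4, Add(4, K))) = Mul(-4, Add(-16, Mul(-4, K))) = Add(64, Mul(16, K)))
Function('G')(u) = Pow(u, 3)
j = -1374 (j = Add(2, Mul(-1, Add(Mul(Pow(6, 3), 6), Add(64, Mul(16, 1))))) = Add(2, Mul(-1, Add(Mul(216, 6), Add(64, 16)))) = Add(2, Mul(-1, Add(1296, 80))) = Add(2, Mul(-1, 1376)) = Add(2, -1376) = -1374)
F = -1374
Pow(F, 2) = Pow(-1374, 2) = 1887876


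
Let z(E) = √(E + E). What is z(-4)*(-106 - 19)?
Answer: -250*I*√2 ≈ -353.55*I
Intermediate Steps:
z(E) = √2*√E (z(E) = √(2*E) = √2*√E)
z(-4)*(-106 - 19) = (√2*√(-4))*(-106 - 19) = (√2*(2*I))*(-125) = (2*I*√2)*(-125) = -250*I*√2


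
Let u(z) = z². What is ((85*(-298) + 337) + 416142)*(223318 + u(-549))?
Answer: 205243312131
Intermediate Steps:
((85*(-298) + 337) + 416142)*(223318 + u(-549)) = ((85*(-298) + 337) + 416142)*(223318 + (-549)²) = ((-25330 + 337) + 416142)*(223318 + 301401) = (-24993 + 416142)*524719 = 391149*524719 = 205243312131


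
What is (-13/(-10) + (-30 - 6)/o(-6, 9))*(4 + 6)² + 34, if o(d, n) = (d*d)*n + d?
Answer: 8092/53 ≈ 152.68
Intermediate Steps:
o(d, n) = d + n*d² (o(d, n) = d²*n + d = n*d² + d = d + n*d²)
(-13/(-10) + (-30 - 6)/o(-6, 9))*(4 + 6)² + 34 = (-13/(-10) + (-30 - 6)/((-6*(1 - 6*9))))*(4 + 6)² + 34 = (-13*(-⅒) - 36*(-1/(6*(1 - 54))))*10² + 34 = (13/10 - 36/((-6*(-53))))*100 + 34 = (13/10 - 36/318)*100 + 34 = (13/10 - 36*1/318)*100 + 34 = (13/10 - 6/53)*100 + 34 = (629/530)*100 + 34 = 6290/53 + 34 = 8092/53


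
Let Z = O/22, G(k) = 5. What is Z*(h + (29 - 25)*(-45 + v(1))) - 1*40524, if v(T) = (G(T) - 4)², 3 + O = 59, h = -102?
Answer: -453548/11 ≈ -41232.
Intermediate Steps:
O = 56 (O = -3 + 59 = 56)
v(T) = 1 (v(T) = (5 - 4)² = 1² = 1)
Z = 28/11 (Z = 56/22 = 56*(1/22) = 28/11 ≈ 2.5455)
Z*(h + (29 - 25)*(-45 + v(1))) - 1*40524 = 28*(-102 + (29 - 25)*(-45 + 1))/11 - 1*40524 = 28*(-102 + 4*(-44))/11 - 40524 = 28*(-102 - 176)/11 - 40524 = (28/11)*(-278) - 40524 = -7784/11 - 40524 = -453548/11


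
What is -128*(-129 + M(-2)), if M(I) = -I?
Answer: 16256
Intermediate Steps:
-128*(-129 + M(-2)) = -128*(-129 - 1*(-2)) = -128*(-129 + 2) = -128*(-127) = 16256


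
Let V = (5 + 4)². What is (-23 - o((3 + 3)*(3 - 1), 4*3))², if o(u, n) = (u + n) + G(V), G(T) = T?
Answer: 16384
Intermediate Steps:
V = 81 (V = 9² = 81)
o(u, n) = 81 + n + u (o(u, n) = (u + n) + 81 = (n + u) + 81 = 81 + n + u)
(-23 - o((3 + 3)*(3 - 1), 4*3))² = (-23 - (81 + 4*3 + (3 + 3)*(3 - 1)))² = (-23 - (81 + 12 + 6*2))² = (-23 - (81 + 12 + 12))² = (-23 - 1*105)² = (-23 - 105)² = (-128)² = 16384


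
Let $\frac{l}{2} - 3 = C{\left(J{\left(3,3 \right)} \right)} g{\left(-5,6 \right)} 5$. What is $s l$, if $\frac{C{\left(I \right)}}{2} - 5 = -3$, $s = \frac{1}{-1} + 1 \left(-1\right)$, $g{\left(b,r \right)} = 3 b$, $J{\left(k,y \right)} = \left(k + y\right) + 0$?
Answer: $1188$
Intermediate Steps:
$J{\left(k,y \right)} = k + y$
$s = -2$ ($s = -1 - 1 = -2$)
$C{\left(I \right)} = 4$ ($C{\left(I \right)} = 10 + 2 \left(-3\right) = 10 - 6 = 4$)
$l = -594$ ($l = 6 + 2 \cdot 4 \cdot 3 \left(-5\right) 5 = 6 + 2 \cdot 4 \left(-15\right) 5 = 6 + 2 \left(\left(-60\right) 5\right) = 6 + 2 \left(-300\right) = 6 - 600 = -594$)
$s l = \left(-2\right) \left(-594\right) = 1188$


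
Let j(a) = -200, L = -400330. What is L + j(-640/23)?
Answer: -400530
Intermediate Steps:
L + j(-640/23) = -400330 - 200 = -400530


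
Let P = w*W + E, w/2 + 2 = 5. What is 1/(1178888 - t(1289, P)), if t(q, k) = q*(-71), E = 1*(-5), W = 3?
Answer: 1/1270407 ≈ 7.8715e-7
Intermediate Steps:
E = -5
w = 6 (w = -4 + 2*5 = -4 + 10 = 6)
P = 13 (P = 6*3 - 5 = 18 - 5 = 13)
t(q, k) = -71*q
1/(1178888 - t(1289, P)) = 1/(1178888 - (-71)*1289) = 1/(1178888 - 1*(-91519)) = 1/(1178888 + 91519) = 1/1270407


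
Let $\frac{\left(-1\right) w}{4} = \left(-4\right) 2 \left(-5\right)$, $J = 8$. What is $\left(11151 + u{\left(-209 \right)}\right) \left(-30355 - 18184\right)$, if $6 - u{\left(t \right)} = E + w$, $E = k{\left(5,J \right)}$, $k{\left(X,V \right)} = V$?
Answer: $-548927551$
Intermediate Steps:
$E = 8$
$w = -160$ ($w = - 4 \left(-4\right) 2 \left(-5\right) = - 4 \left(\left(-8\right) \left(-5\right)\right) = \left(-4\right) 40 = -160$)
$u{\left(t \right)} = 158$ ($u{\left(t \right)} = 6 - \left(8 - 160\right) = 6 - -152 = 6 + 152 = 158$)
$\left(11151 + u{\left(-209 \right)}\right) \left(-30355 - 18184\right) = \left(11151 + 158\right) \left(-30355 - 18184\right) = 11309 \left(-48539\right) = -548927551$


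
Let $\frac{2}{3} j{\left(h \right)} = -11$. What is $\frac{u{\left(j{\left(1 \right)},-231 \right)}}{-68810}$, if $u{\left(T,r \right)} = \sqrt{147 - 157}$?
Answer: $- \frac{i \sqrt{10}}{68810} \approx - 4.5957 \cdot 10^{-5} i$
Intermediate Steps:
$j{\left(h \right)} = - \frac{33}{2}$ ($j{\left(h \right)} = \frac{3}{2} \left(-11\right) = - \frac{33}{2}$)
$u{\left(T,r \right)} = i \sqrt{10}$ ($u{\left(T,r \right)} = \sqrt{-10} = i \sqrt{10}$)
$\frac{u{\left(j{\left(1 \right)},-231 \right)}}{-68810} = \frac{i \sqrt{10}}{-68810} = i \sqrt{10} \left(- \frac{1}{68810}\right) = - \frac{i \sqrt{10}}{68810}$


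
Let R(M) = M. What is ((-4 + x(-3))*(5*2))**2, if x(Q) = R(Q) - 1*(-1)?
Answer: 3600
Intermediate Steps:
x(Q) = 1 + Q (x(Q) = Q - 1*(-1) = Q + 1 = 1 + Q)
((-4 + x(-3))*(5*2))**2 = ((-4 + (1 - 3))*(5*2))**2 = ((-4 - 2)*10)**2 = (-6*10)**2 = (-60)**2 = 3600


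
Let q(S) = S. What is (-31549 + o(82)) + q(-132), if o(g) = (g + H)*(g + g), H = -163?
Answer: -44965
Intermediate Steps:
o(g) = 2*g*(-163 + g) (o(g) = (g - 163)*(g + g) = (-163 + g)*(2*g) = 2*g*(-163 + g))
(-31549 + o(82)) + q(-132) = (-31549 + 2*82*(-163 + 82)) - 132 = (-31549 + 2*82*(-81)) - 132 = (-31549 - 13284) - 132 = -44833 - 132 = -44965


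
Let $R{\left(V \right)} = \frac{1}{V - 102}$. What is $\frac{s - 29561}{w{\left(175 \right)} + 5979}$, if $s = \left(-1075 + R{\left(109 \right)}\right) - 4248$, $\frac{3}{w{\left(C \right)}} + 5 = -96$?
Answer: $- \frac{24662887}{4227132} \approx -5.8344$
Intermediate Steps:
$w{\left(C \right)} = - \frac{3}{101}$ ($w{\left(C \right)} = \frac{3}{-5 - 96} = \frac{3}{-101} = 3 \left(- \frac{1}{101}\right) = - \frac{3}{101}$)
$R{\left(V \right)} = \frac{1}{-102 + V}$
$s = - \frac{37260}{7}$ ($s = \left(-1075 + \frac{1}{-102 + 109}\right) - 4248 = \left(-1075 + \frac{1}{7}\right) - 4248 = - \frac{7524}{7} - 4248 = - \frac{37260}{7} \approx -5322.9$)
$\frac{s - 29561}{w{\left(175 \right)} + 5979} = \frac{- \frac{37260}{7} - 29561}{- \frac{3}{101} + 5979} = - \frac{244187}{7 \cdot \frac{603876}{101}} = \left(- \frac{244187}{7}\right) \frac{101}{603876} = - \frac{24662887}{4227132}$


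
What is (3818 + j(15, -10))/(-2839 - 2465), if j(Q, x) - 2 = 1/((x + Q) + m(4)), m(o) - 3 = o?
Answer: -45841/63648 ≈ -0.72023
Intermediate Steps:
m(o) = 3 + o
j(Q, x) = 2 + 1/(7 + Q + x) (j(Q, x) = 2 + 1/((x + Q) + (3 + 4)) = 2 + 1/((Q + x) + 7) = 2 + 1/(7 + Q + x))
(3818 + j(15, -10))/(-2839 - 2465) = (3818 + (15 + 2*15 + 2*(-10))/(7 + 15 - 10))/(-2839 - 2465) = (3818 + (15 + 30 - 20)/12)/(-5304) = (3818 + (1/12)*25)*(-1/5304) = (3818 + 25/12)*(-1/5304) = (45841/12)*(-1/5304) = -45841/63648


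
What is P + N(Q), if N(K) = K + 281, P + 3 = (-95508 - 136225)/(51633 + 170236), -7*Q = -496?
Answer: 540181967/1553083 ≈ 347.81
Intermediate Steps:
Q = 496/7 (Q = -⅐*(-496) = 496/7 ≈ 70.857)
P = -897340/221869 (P = -3 + (-95508 - 136225)/(51633 + 170236) = -3 - 231733/221869 = -897340/221869 ≈ -4.0445)
N(K) = 281 + K
P + N(Q) = -897340/221869 + (281 + 496/7) = -897340/221869 + 2463/7 = 540181967/1553083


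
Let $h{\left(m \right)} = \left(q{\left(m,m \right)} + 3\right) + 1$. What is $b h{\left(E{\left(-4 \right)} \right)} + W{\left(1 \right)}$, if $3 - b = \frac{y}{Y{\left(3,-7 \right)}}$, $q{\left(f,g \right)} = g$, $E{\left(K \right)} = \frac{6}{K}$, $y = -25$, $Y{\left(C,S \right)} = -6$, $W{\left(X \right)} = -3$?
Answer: $- \frac{71}{12} \approx -5.9167$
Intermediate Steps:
$b = - \frac{7}{6}$ ($b = 3 - - \frac{25}{-6} = 3 - \left(-25\right) \left(- \frac{1}{6}\right) = 3 - \frac{25}{6} = - \frac{7}{6} \approx -1.1667$)
$h{\left(m \right)} = 4 + m$ ($h{\left(m \right)} = \left(m + 3\right) + 1 = \left(3 + m\right) + 1 = 4 + m$)
$b h{\left(E{\left(-4 \right)} \right)} + W{\left(1 \right)} = - \frac{7 \left(4 + \frac{6}{-4}\right)}{6} - 3 = - \frac{7 \left(4 + 6 \left(- \frac{1}{4}\right)\right)}{6} - 3 = - \frac{7 \left(4 - \frac{3}{2}\right)}{6} - 3 = \left(- \frac{7}{6}\right) \frac{5}{2} - 3 = - \frac{35}{12} - 3 = - \frac{71}{12}$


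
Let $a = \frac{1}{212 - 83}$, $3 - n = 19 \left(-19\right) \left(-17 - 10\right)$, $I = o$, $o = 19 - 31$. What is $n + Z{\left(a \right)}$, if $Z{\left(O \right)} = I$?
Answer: $-9756$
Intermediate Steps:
$o = -12$ ($o = 19 - 31 = -12$)
$I = -12$
$n = -9744$ ($n = 3 - 19 \left(-19\right) \left(-17 - 10\right) = 3 - - 361 \left(-17 - 10\right) = 3 - \left(-361\right) \left(-27\right) = 3 - 9747 = -9744$)
$a = \frac{1}{129} \approx 0.0077519$
$Z{\left(O \right)} = -12$
$n + Z{\left(a \right)} = -9744 - 12 = -9756$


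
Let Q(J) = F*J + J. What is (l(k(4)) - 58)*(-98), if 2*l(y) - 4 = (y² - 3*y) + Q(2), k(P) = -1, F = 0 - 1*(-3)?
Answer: 4900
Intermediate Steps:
F = 3 (F = 0 + 3 = 3)
Q(J) = 4*J (Q(J) = 3*J + J = 4*J)
l(y) = 6 + y²/2 - 3*y/2 (l(y) = 2 + ((y² - 3*y) + 4*2)/2 = 2 + ((y² - 3*y) + 8)/2 = 2 + (8 + y² - 3*y)/2 = 2 + (4 + y²/2 - 3*y/2) = 6 + y²/2 - 3*y/2)
(l(k(4)) - 58)*(-98) = ((6 + (½)*(-1)² - 3/2*(-1)) - 58)*(-98) = ((6 + (½)*1 + 3/2) - 58)*(-98) = ((6 + ½ + 3/2) - 58)*(-98) = (8 - 58)*(-98) = -50*(-98) = 4900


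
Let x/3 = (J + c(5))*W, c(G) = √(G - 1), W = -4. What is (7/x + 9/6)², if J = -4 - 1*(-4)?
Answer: 841/576 ≈ 1.4601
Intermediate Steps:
c(G) = √(-1 + G)
J = 0 (J = -4 + 4 = 0)
x = -24 (x = 3*((0 + √(-1 + 5))*(-4)) = 3*((0 + √4)*(-4)) = 3*((0 + 2)*(-4)) = 3*(2*(-4)) = 3*(-8) = -24)
(7/x + 9/6)² = (7/(-24) + 9/6)² = (7*(-1/24) + 9*(⅙))² = (-7/24 + 3/2)² = (29/24)² = 841/576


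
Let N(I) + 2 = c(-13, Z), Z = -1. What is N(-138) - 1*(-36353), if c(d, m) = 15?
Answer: 36366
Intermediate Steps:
N(I) = 13 (N(I) = -2 + 15 = 13)
N(-138) - 1*(-36353) = 13 - 1*(-36353) = 13 + 36353 = 36366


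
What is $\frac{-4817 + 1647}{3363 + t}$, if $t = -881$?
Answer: $- \frac{1585}{1241} \approx -1.2772$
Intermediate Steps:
$\frac{-4817 + 1647}{3363 + t} = \frac{-4817 + 1647}{3363 - 881} = - \frac{3170}{2482} = \left(-3170\right) \frac{1}{2482} = - \frac{1585}{1241}$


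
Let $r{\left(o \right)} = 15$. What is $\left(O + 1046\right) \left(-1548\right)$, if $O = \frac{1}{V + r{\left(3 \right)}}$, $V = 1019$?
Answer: $- \frac{837131310}{517} \approx -1.6192 \cdot 10^{6}$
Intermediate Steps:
$O = \frac{1}{1034}$ ($O = \frac{1}{1019 + 15} = \frac{1}{1034} \approx 0.00096712$)
$\left(O + 1046\right) \left(-1548\right) = \left(\frac{1}{1034} + 1046\right) \left(-1548\right) = \frac{1081565}{1034} \left(-1548\right) = - \frac{837131310}{517}$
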